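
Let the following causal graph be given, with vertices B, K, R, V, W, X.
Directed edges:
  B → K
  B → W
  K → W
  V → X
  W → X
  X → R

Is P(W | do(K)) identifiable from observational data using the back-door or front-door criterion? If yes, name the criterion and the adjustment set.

P(W|do(K)): backdoor, adjust for {B}.

desc(K)\{K}={R,W,X}; candidates ⊆ {B,V}.
size 0: {}; under {} K still reaches {B,R,W,X} ∋ W.
{B}: K⊥W given {B} in G with K→· removed — back-door holds.
P(W|do(K)) = Σ_{B} P(W|K,B)·P(B).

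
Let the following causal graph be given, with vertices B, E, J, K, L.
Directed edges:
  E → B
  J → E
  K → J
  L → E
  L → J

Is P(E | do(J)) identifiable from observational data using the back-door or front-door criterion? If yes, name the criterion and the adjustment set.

P(E|do(J)): backdoor, adjust for {L}.

desc(J)\{J}={B,E}; candidates ⊆ {K,L}.
size 0: {}; under {} J still reaches {B,E,K,L} ∋ E.
{L}: J⊥E given {L} in G with J→· removed — back-door holds.
P(E|do(J)) = Σ_{L} P(E|J,L)·P(L).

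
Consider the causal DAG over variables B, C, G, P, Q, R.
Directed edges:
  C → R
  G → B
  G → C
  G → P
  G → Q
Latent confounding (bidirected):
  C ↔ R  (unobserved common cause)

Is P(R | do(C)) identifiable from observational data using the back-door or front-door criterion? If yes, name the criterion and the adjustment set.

desc(C)\{C}={R}; candidates ⊆ {B,G,P,Q}.
C↔R: latent back-door arc(s) into C.
size 0: {}; under {} C still reaches {B,G,P,Q,R} ∋ R.
size 1: {B}, {G}, {P} …(+1); under {B} C still reaches {G,P,Q,R} ∋ R.
size 2: {B,G}, {B,P}, {B,Q} …(+3); under {B,G} C still reaches {R} ∋ R.
C↔R cannot be blocked by any observed set — no back-door set.
No mediator lies on a directed C→…→R path.
Neither criterion identifies P(R|do(C)) in this graph.

P(R|do(C)): not identifiable (no BD/FD set).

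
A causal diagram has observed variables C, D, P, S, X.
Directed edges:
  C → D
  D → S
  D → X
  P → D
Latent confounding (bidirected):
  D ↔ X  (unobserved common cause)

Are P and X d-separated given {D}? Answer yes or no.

Bayes-Ball from P | {D} reaches {C,X}.
X ∈ reach(P|{D}) ⇒ P ⊥̸ X | {D}.

No — P and X are d-connected given {D}.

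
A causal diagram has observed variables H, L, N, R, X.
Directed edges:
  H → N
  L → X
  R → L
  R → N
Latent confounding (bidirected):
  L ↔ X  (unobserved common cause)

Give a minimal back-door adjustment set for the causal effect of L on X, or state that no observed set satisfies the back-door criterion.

desc(L)\{L}={X}; candidates ⊆ {H,N,R}.
L↔X: latent back-door arc(s) into L.
size 0: {}; under {} L still reaches {N,R,X} ∋ X.
size 1: {H}, {N}, {R}; under {H} L still reaches {N,R,X} ∋ X.
size 2: {H,N}, {H,R}, {N,R}; under {H,N} L still reaches {R,X} ∋ X.
L↔X cannot be blocked by any observed set — no back-door set.

L→X: no observed back-door set.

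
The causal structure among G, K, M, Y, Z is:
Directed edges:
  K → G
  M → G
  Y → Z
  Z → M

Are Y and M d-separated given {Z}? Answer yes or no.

Bayes-Ball from Y | {Z} reaches ∅.
M ∉ reach(Y|{Z}) ⇒ Y ⊥ M | {Z}.

Yes — Y ⊥ M | {Z}.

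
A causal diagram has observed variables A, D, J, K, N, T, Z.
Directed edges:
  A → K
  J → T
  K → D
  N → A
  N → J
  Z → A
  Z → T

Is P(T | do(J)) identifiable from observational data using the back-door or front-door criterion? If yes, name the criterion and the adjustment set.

desc(J)\{J}={T}; candidates ⊆ {A,D,K,N,Z}.
∅: J⊥T given ∅ in G with J→· removed — back-door holds.
P(T|do(J)) = P(T|J) — no adjustment needed.

P(T|do(J)): backdoor, adjust for ∅.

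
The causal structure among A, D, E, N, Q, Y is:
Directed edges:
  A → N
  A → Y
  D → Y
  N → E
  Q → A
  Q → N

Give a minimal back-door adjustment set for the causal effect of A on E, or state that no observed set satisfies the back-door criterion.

A→E: minimal back-door set {Q}.

desc(A)\{A}={E,N,Y}; candidates ⊆ {D,Q}.
size 0: {}; under {} A still reaches {E,N,Q} ∋ E.
{Q}: A⊥E given {Q} in G with A→· removed — back-door holds.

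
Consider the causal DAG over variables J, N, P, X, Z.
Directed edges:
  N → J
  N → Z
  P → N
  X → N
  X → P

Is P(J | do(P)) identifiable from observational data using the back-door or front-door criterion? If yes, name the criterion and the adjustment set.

P(J|do(P)): backdoor, adjust for {X}.

desc(P)\{P}={J,N,Z}; candidates ⊆ {X}.
size 0: {}; under {} P still reaches {J,N,X,Z} ∋ J.
{X}: P⊥J given {X} in G with P→· removed — back-door holds.
P(J|do(P)) = Σ_{X} P(J|P,X)·P(X).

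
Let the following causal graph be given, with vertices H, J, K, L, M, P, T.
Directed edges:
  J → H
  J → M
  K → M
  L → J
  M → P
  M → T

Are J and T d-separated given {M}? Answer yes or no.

Yes — J ⊥ T | {M}.

Bayes-Ball from J | {M} reaches {H,K,L}.
T ∉ reach(J|{M}) ⇒ J ⊥ T | {M}.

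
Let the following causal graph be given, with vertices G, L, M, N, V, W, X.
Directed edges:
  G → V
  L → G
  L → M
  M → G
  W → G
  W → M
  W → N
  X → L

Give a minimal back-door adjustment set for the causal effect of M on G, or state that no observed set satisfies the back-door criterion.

M→G: minimal back-door set {L, W}.

desc(M)\{M}={G,V}; candidates ⊆ {L,N,W,X}.
size 0: {}; under {} M still reaches {G,L,N,V,W,X} ∋ G.
size 1: {L}, {N}, {W} …(+1); under {L} M still reaches {G,N,V,W} ∋ G.
{L,W}: M⊥G given {L,W} in G with M→· removed — back-door holds.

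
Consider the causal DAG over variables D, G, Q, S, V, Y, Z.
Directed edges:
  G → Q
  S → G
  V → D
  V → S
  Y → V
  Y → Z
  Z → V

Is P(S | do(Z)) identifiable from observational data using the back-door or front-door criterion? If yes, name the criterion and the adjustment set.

P(S|do(Z)): backdoor, adjust for {Y}.

desc(Z)\{Z}={D,G,Q,S,V}; candidates ⊆ {Y}.
size 0: {}; under {} Z still reaches {D,G,Q,S,V,Y} ∋ S.
{Y}: Z⊥S given {Y} in G with Z→· removed — back-door holds.
P(S|do(Z)) = Σ_{Y} P(S|Z,Y)·P(Y).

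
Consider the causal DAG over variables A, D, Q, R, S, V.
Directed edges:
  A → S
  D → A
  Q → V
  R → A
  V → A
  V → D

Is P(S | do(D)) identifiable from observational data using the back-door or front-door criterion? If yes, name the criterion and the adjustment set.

P(S|do(D)): backdoor, adjust for {V}.

desc(D)\{D}={A,S}; candidates ⊆ {Q,R,V}.
size 0: {}; under {} D still reaches {A,Q,S,V} ∋ S.
{V}: D⊥S given {V} in G with D→· removed — back-door holds.
P(S|do(D)) = Σ_{V} P(S|D,V)·P(V).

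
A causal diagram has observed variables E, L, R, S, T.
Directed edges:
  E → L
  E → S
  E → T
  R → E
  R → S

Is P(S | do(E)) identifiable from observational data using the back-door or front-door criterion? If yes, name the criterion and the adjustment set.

P(S|do(E)): backdoor, adjust for {R}.

desc(E)\{E}={L,S,T}; candidates ⊆ {R}.
size 0: {}; under {} E still reaches {R,S} ∋ S.
{R}: E⊥S given {R} in G with E→· removed — back-door holds.
P(S|do(E)) = Σ_{R} P(S|E,R)·P(R).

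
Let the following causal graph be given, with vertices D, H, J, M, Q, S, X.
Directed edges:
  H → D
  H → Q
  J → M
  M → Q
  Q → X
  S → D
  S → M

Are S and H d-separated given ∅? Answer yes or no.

Yes — S ⊥ H | ∅.

Bayes-Ball from S | ∅ reaches {D,M,Q,X}.
H ∉ reach(S|∅) ⇒ S ⊥ H | ∅.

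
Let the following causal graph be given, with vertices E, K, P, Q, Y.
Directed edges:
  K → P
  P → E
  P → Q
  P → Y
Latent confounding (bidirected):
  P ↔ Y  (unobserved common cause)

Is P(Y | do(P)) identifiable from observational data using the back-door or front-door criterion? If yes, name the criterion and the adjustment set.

desc(P)\{P}={E,Q,Y}; candidates ⊆ {K}.
P↔Y: latent back-door arc(s) into P.
size 0: {}; under {} P still reaches {K,Y} ∋ Y.
size 1: {K}; under {K} P still reaches {Y} ∋ Y.
P↔Y cannot be blocked by any observed set — no back-door set.
No mediator lies on a directed P→…→Y path.
Neither criterion identifies P(Y|do(P)) in this graph.

P(Y|do(P)): not identifiable (no BD/FD set).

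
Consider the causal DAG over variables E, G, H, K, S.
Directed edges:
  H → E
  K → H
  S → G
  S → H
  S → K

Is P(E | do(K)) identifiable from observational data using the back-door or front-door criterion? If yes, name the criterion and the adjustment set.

P(E|do(K)): backdoor, adjust for {S}.

desc(K)\{K}={E,H}; candidates ⊆ {G,S}.
size 0: {}; under {} K still reaches {E,G,H,S} ∋ E.
{S}: K⊥E given {S} in G with K→· removed — back-door holds.
P(E|do(K)) = Σ_{S} P(E|K,S)·P(S).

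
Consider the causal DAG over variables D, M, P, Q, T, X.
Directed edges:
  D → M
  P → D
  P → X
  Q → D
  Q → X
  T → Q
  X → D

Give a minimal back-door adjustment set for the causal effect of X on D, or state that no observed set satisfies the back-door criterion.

desc(X)\{X}={D,M}; candidates ⊆ {P,Q,T}.
size 0: {}; under {} X still reaches {D,M,P,Q,T} ∋ D.
size 1: {P}, {Q}, {T}; under {P} X still reaches {D,M,Q,T} ∋ D.
{P,Q}: X⊥D given {P,Q} in G with X→· removed — back-door holds.

X→D: minimal back-door set {P, Q}.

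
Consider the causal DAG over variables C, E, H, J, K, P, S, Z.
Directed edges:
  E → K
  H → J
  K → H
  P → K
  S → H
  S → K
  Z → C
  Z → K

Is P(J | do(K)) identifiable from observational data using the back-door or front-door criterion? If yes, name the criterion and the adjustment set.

desc(K)\{K}={H,J}; candidates ⊆ {C,E,P,S,Z}.
size 0: {}; under {} K still reaches {C,E,H,J,P,S,Z} ∋ J.
{S}: K⊥J given {S} in G with K→· removed — back-door holds.
P(J|do(K)) = Σ_{S} P(J|K,S)·P(S).

P(J|do(K)): backdoor, adjust for {S}.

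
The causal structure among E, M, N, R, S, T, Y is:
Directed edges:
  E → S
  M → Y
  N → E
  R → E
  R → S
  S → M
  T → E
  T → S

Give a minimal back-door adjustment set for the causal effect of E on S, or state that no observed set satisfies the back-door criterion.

E→S: minimal back-door set {R, T}.

desc(E)\{E}={M,S,Y}; candidates ⊆ {N,R,T}.
size 0: {}; under {} E still reaches {M,N,R,S,T,Y} ∋ S.
size 1: {N}, {R}, {T}; under {N} E still reaches {M,R,S,T,Y} ∋ S.
{R,T}: E⊥S given {R,T} in G with E→· removed — back-door holds.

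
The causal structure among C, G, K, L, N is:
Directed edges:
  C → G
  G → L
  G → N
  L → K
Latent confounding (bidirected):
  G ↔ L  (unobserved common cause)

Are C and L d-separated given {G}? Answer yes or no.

No — C and L are d-connected given {G}.

Bayes-Ball from C | {G} reaches {K,L}.
L ∈ reach(C|{G}) ⇒ C ⊥̸ L | {G}.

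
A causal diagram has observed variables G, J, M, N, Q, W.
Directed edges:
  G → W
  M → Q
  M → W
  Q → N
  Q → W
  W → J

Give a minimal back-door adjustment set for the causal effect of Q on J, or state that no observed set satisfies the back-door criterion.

Q→J: minimal back-door set {M}.

desc(Q)\{Q}={J,N,W}; candidates ⊆ {G,M}.
size 0: {}; under {} Q still reaches {J,M,W} ∋ J.
{M}: Q⊥J given {M} in G with Q→· removed — back-door holds.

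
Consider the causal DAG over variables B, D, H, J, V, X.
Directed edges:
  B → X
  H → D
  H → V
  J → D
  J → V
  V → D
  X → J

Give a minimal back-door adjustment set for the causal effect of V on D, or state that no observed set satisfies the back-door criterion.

V→D: minimal back-door set {H, J}.

desc(V)\{V}={D}; candidates ⊆ {B,H,J,X}.
size 0: {}; under {} V still reaches {B,D,H,J,X} ∋ D.
size 1: {B}, {H}, {J} …(+1); under {B} V still reaches {D,H,J,X} ∋ D.
{H,J}: V⊥D given {H,J} in G with V→· removed — back-door holds.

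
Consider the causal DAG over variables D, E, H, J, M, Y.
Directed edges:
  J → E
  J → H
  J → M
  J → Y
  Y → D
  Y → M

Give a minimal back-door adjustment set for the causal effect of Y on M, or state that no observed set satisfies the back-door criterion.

Y→M: minimal back-door set {J}.

desc(Y)\{Y}={D,M}; candidates ⊆ {E,H,J}.
size 0: {}; under {} Y still reaches {E,H,J,M} ∋ M.
{J}: Y⊥M given {J} in G with Y→· removed — back-door holds.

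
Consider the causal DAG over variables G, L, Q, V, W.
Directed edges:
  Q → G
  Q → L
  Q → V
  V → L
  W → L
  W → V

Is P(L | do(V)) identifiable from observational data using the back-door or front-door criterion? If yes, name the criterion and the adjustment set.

desc(V)\{V}={L}; candidates ⊆ {G,Q,W}.
size 0: {}; under {} V still reaches {G,L,Q,W} ∋ L.
size 1: {G}, {Q}, {W}; under {G} V still reaches {L,Q,W} ∋ L.
{Q,W}: V⊥L given {Q,W} in G with V→· removed — back-door holds.
P(L|do(V)) = Σ_{Q,W} P(L|V,Q,W)·P(Q,W).

P(L|do(V)): backdoor, adjust for {Q, W}.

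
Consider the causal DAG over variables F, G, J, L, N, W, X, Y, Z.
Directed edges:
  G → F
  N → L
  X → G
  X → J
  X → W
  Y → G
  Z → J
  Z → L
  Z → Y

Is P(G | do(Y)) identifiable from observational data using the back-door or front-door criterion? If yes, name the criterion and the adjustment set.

P(G|do(Y)): backdoor, adjust for ∅.

desc(Y)\{Y}={F,G}; candidates ⊆ {J,L,N,W,X,Z}.
∅: Y⊥G given ∅ in G with Y→· removed — back-door holds.
P(G|do(Y)) = P(G|Y) — no adjustment needed.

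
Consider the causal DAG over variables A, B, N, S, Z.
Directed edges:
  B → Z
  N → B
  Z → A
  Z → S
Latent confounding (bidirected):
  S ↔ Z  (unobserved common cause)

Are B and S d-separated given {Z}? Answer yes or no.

No — B and S are d-connected given {Z}.

Bayes-Ball from B | {Z} reaches {N,S}.
S ∈ reach(B|{Z}) ⇒ B ⊥̸ S | {Z}.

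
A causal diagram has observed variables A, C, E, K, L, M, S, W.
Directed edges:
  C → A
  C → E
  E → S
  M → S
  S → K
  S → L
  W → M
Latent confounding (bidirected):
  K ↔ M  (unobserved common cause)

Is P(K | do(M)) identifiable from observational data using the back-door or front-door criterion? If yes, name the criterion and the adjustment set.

P(K|do(M)): frontdoor, adjust for {S}.

desc(M)\{M}={K,L,S}; candidates ⊆ {A,C,E,W}.
M↔K: latent back-door arc(s) into M.
size 0: {}; under {} M still reaches {K,W} ∋ K.
size 1: {A}, {C}, {E} …(+1); under {A} M still reaches {K,W} ∋ K.
size 2: {A,C}, {A,E}, {A,W} …(+3); under {A,C} M still reaches {K,W} ∋ K.
M↔K cannot be blocked by any observed set — no back-door set.
{S}: (i) intercepts every directed M→K path; (ii) no back-door M→{S}; (iii) {M} blocks every back-door {S}→K. Front-door holds.
P(K|do(M)) = Σ_{S} P(S|M) Σ_{M'} P(K|S,M')P(M').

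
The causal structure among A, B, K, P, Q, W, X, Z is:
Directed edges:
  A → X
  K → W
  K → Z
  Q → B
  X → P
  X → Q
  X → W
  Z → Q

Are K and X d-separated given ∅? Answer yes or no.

Yes — K ⊥ X | ∅.

Bayes-Ball from K | ∅ reaches {B,Q,W,Z}.
X ∉ reach(K|∅) ⇒ K ⊥ X | ∅.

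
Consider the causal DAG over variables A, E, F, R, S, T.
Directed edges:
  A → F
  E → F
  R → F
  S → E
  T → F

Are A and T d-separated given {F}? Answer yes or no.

Bayes-Ball from A | {F} reaches {E,R,S,T}.
T ∈ reach(A|{F}) ⇒ A ⊥̸ T | {F}.

No — A and T are d-connected given {F}.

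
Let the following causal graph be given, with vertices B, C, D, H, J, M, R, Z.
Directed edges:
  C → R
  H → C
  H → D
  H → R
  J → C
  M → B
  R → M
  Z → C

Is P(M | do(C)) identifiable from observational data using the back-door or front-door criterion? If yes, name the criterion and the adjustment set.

desc(C)\{C}={B,M,R}; candidates ⊆ {D,H,J,Z}.
size 0: {}; under {} C still reaches {B,D,H,J,M,R,Z} ∋ M.
{H}: C⊥M given {H} in G with C→· removed — back-door holds.
P(M|do(C)) = Σ_{H} P(M|C,H)·P(H).

P(M|do(C)): backdoor, adjust for {H}.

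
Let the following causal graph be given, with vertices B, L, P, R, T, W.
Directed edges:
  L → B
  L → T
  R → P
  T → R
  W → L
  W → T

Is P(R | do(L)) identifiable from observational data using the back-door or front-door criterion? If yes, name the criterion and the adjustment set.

P(R|do(L)): backdoor, adjust for {W}.

desc(L)\{L}={B,P,R,T}; candidates ⊆ {W}.
size 0: {}; under {} L still reaches {P,R,T,W} ∋ R.
{W}: L⊥R given {W} in G with L→· removed — back-door holds.
P(R|do(L)) = Σ_{W} P(R|L,W)·P(W).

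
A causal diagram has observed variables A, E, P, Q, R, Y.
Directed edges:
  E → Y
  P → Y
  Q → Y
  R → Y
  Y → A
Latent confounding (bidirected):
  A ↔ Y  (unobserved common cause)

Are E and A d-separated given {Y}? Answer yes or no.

No — E and A are d-connected given {Y}.

Bayes-Ball from E | {Y} reaches {A,P,Q,R}.
A ∈ reach(E|{Y}) ⇒ E ⊥̸ A | {Y}.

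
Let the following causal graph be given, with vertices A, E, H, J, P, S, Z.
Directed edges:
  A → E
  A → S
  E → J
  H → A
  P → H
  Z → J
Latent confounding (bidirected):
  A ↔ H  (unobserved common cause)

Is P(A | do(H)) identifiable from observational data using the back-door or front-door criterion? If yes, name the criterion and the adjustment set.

P(A|do(H)): not identifiable (no BD/FD set).

desc(H)\{H}={A,E,J,S}; candidates ⊆ {P,Z}.
H↔A: latent back-door arc(s) into H.
size 0: {}; under {} H still reaches {A,E,J,P,S} ∋ A.
size 1: {P}, {Z}; under {P} H still reaches {A,E,J,S} ∋ A.
size 2: {P,Z}; under {P,Z} H still reaches {A,E,J,S} ∋ A.
H↔A cannot be blocked by any observed set — no back-door set.
No mediator lies on a directed H→…→A path.
Neither criterion identifies P(A|do(H)) in this graph.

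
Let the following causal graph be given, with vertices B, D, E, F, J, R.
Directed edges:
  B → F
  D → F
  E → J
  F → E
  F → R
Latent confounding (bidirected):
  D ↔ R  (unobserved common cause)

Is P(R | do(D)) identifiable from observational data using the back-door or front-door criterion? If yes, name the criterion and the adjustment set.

P(R|do(D)): frontdoor, adjust for {F}.

desc(D)\{D}={E,F,J,R}; candidates ⊆ {B}.
D↔R: latent back-door arc(s) into D.
size 0: {}; under {} D still reaches {R} ∋ R.
size 1: {B}; under {B} D still reaches {R} ∋ R.
D↔R cannot be blocked by any observed set — no back-door set.
{F}: (i) intercepts every directed D→R path; (ii) no back-door D→{F}; (iii) {D} blocks every back-door {F}→R. Front-door holds.
P(R|do(D)) = Σ_{F} P(F|D) Σ_{D'} P(R|F,D')P(D').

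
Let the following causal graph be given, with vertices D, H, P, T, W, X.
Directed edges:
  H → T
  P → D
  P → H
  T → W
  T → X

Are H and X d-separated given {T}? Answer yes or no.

Bayes-Ball from H | {T} reaches {D,P}.
X ∉ reach(H|{T}) ⇒ H ⊥ X | {T}.

Yes — H ⊥ X | {T}.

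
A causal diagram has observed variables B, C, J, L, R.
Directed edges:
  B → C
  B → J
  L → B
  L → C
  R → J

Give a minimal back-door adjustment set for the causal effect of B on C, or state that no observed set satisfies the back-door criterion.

desc(B)\{B}={C,J}; candidates ⊆ {L,R}.
size 0: {}; under {} B still reaches {C,L} ∋ C.
{L}: B⊥C given {L} in G with B→· removed — back-door holds.

B→C: minimal back-door set {L}.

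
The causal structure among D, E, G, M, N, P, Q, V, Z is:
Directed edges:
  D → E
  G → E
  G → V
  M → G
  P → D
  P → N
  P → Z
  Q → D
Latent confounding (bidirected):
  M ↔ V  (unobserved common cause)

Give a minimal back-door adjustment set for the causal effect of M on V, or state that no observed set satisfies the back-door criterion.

desc(M)\{M}={E,G,V}; candidates ⊆ {D,N,P,Q,Z}.
M↔V: latent back-door arc(s) into M.
size 0: {}; under {} M still reaches {V} ∋ V.
size 1: {D}, {N}, {P} …(+2); under {D} M still reaches {V} ∋ V.
size 2: {D,N}, {D,P}, {D,Q} …(+7); under {D,N} M still reaches {V} ∋ V.
M↔V cannot be blocked by any observed set — no back-door set.

M→V: no observed back-door set.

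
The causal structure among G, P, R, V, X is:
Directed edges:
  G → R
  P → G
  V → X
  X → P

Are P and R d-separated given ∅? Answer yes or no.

Bayes-Ball from P | ∅ reaches {G,R,V,X}.
R ∈ reach(P|∅) ⇒ P ⊥̸ R | ∅.

No — P and R are d-connected given ∅.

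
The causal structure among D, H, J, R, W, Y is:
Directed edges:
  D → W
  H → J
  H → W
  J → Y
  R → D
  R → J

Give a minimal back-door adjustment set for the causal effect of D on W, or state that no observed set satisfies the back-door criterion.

desc(D)\{D}={W}; candidates ⊆ {H,J,R,Y}.
∅: D⊥W given ∅ in G with D→· removed — back-door holds.

D→W: minimal back-door set ∅.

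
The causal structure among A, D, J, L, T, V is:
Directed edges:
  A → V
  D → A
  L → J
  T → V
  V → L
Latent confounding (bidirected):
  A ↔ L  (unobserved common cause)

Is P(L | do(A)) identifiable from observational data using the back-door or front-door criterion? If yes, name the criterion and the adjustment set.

desc(A)\{A}={J,L,V}; candidates ⊆ {D,T}.
A↔L: latent back-door arc(s) into A.
size 0: {}; under {} A still reaches {D,J,L} ∋ L.
size 1: {D}, {T}; under {D} A still reaches {J,L} ∋ L.
size 2: {D,T}; under {D,T} A still reaches {J,L} ∋ L.
A↔L cannot be blocked by any observed set — no back-door set.
{V}: (i) intercepts every directed A→L path; (ii) no back-door A→{V}; (iii) {A} blocks every back-door {V}→L. Front-door holds.
P(L|do(A)) = Σ_{V} P(V|A) Σ_{A'} P(L|V,A')P(A').

P(L|do(A)): frontdoor, adjust for {V}.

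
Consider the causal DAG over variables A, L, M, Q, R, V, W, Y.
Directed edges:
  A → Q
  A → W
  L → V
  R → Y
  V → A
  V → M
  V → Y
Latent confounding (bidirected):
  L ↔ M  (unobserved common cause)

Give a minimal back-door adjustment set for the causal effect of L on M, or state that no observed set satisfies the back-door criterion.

L→M: no observed back-door set.

desc(L)\{L}={A,M,Q,V,W,Y}; candidates ⊆ {R}.
L↔M: latent back-door arc(s) into L.
size 0: {}; under {} L still reaches {M} ∋ M.
size 1: {R}; under {R} L still reaches {M} ∋ M.
L↔M cannot be blocked by any observed set — no back-door set.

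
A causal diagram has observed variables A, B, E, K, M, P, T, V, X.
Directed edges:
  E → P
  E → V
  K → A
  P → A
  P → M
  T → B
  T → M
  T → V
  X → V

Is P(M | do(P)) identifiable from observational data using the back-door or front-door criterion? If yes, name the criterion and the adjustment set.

P(M|do(P)): backdoor, adjust for ∅.

desc(P)\{P}={A,M}; candidates ⊆ {B,E,K,T,V,X}.
∅: P⊥M given ∅ in G with P→· removed — back-door holds.
P(M|do(P)) = P(M|P) — no adjustment needed.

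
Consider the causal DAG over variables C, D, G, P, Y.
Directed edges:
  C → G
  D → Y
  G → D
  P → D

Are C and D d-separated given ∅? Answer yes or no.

No — C and D are d-connected given ∅.

Bayes-Ball from C | ∅ reaches {D,G,Y}.
D ∈ reach(C|∅) ⇒ C ⊥̸ D | ∅.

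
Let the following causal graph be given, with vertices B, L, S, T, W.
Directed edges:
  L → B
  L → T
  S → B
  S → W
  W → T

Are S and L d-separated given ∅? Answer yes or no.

Yes — S ⊥ L | ∅.

Bayes-Ball from S | ∅ reaches {B,T,W}.
L ∉ reach(S|∅) ⇒ S ⊥ L | ∅.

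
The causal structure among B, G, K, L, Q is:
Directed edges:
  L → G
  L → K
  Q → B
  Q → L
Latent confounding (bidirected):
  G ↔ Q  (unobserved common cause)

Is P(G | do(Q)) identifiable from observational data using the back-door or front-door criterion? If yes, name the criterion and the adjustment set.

desc(Q)\{Q}={B,G,K,L}; candidates ⊆ {—}.
Q↔G: latent back-door arc(s) into Q.
size 0: {}; under {} Q still reaches {G} ∋ G.
Q↔G cannot be blocked by any observed set — no back-door set.
{L}: (i) intercepts every directed Q→G path; (ii) no back-door Q→{L}; (iii) {Q} blocks every back-door {L}→G. Front-door holds.
P(G|do(Q)) = Σ_{L} P(L|Q) Σ_{Q'} P(G|L,Q')P(Q').

P(G|do(Q)): frontdoor, adjust for {L}.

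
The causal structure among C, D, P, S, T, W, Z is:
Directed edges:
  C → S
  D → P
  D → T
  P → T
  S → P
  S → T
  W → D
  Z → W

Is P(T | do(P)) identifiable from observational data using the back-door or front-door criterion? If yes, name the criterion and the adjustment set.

desc(P)\{P}={T}; candidates ⊆ {C,D,S,W,Z}.
size 0: {}; under {} P still reaches {C,D,S,T,W,Z} ∋ T.
size 1: {C}, {D}, {S} …(+2); under {C} P still reaches {D,S,T,W,Z} ∋ T.
{D,S}: P⊥T given {D,S} in G with P→· removed — back-door holds.
P(T|do(P)) = Σ_{D,S} P(T|P,D,S)·P(D,S).

P(T|do(P)): backdoor, adjust for {D, S}.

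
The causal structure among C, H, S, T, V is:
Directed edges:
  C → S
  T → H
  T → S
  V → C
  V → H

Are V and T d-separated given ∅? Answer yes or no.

Bayes-Ball from V | ∅ reaches {C,H,S}.
T ∉ reach(V|∅) ⇒ V ⊥ T | ∅.

Yes — V ⊥ T | ∅.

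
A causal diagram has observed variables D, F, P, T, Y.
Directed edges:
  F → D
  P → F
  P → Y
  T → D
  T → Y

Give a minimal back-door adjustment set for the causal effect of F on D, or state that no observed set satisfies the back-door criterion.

F→D: minimal back-door set ∅.

desc(F)\{F}={D}; candidates ⊆ {P,T,Y}.
∅: F⊥D given ∅ in G with F→· removed — back-door holds.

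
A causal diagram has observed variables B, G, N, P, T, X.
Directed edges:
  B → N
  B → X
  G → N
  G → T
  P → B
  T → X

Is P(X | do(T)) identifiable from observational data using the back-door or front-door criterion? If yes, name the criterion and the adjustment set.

P(X|do(T)): backdoor, adjust for ∅.

desc(T)\{T}={X}; candidates ⊆ {B,G,N,P}.
∅: T⊥X given ∅ in G with T→· removed — back-door holds.
P(X|do(T)) = P(X|T) — no adjustment needed.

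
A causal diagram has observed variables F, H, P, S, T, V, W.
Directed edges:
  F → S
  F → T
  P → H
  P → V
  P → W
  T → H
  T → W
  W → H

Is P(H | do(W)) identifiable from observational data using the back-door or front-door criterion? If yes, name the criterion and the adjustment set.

P(H|do(W)): backdoor, adjust for {P, T}.

desc(W)\{W}={H}; candidates ⊆ {F,P,S,T,V}.
size 0: {}; under {} W still reaches {F,H,P,S,T,V} ∋ H.
size 1: {F}, {P}, {S} …(+2); under {F} W still reaches {H,P,T,V} ∋ H.
{P,T}: W⊥H given {P,T} in G with W→· removed — back-door holds.
P(H|do(W)) = Σ_{P,T} P(H|W,P,T)·P(P,T).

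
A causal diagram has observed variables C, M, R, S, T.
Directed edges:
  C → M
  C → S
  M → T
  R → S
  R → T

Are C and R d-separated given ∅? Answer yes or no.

Bayes-Ball from C | ∅ reaches {M,S,T}.
R ∉ reach(C|∅) ⇒ C ⊥ R | ∅.

Yes — C ⊥ R | ∅.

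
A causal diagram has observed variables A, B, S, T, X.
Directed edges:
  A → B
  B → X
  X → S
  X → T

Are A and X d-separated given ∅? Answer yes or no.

No — A and X are d-connected given ∅.

Bayes-Ball from A | ∅ reaches {B,S,T,X}.
X ∈ reach(A|∅) ⇒ A ⊥̸ X | ∅.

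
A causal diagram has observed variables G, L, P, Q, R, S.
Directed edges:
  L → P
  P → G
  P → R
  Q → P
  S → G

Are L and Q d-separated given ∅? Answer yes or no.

Yes — L ⊥ Q | ∅.

Bayes-Ball from L | ∅ reaches {G,P,R}.
Q ∉ reach(L|∅) ⇒ L ⊥ Q | ∅.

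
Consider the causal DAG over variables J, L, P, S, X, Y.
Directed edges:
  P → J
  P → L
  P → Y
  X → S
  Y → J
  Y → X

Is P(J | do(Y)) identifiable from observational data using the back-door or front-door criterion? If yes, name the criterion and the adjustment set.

P(J|do(Y)): backdoor, adjust for {P}.

desc(Y)\{Y}={J,S,X}; candidates ⊆ {L,P}.
size 0: {}; under {} Y still reaches {J,L,P} ∋ J.
{P}: Y⊥J given {P} in G with Y→· removed — back-door holds.
P(J|do(Y)) = Σ_{P} P(J|Y,P)·P(P).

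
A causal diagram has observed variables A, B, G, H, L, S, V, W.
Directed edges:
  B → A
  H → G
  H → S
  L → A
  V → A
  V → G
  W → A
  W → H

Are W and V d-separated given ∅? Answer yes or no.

Yes — W ⊥ V | ∅.

Bayes-Ball from W | ∅ reaches {A,G,H,S}.
V ∉ reach(W|∅) ⇒ W ⊥ V | ∅.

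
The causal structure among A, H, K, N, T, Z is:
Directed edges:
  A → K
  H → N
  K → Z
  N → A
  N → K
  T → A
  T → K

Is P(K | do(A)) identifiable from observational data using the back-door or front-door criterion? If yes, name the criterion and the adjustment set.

P(K|do(A)): backdoor, adjust for {N, T}.

desc(A)\{A}={K,Z}; candidates ⊆ {H,N,T}.
size 0: {}; under {} A still reaches {H,K,N,T,Z} ∋ K.
size 1: {H}, {N}, {T}; under {H} A still reaches {K,N,T,Z} ∋ K.
{N,T}: A⊥K given {N,T} in G with A→· removed — back-door holds.
P(K|do(A)) = Σ_{N,T} P(K|A,N,T)·P(N,T).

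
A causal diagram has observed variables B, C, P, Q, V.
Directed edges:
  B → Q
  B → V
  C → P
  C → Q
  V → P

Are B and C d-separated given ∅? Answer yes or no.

Bayes-Ball from B | ∅ reaches {P,Q,V}.
C ∉ reach(B|∅) ⇒ B ⊥ C | ∅.

Yes — B ⊥ C | ∅.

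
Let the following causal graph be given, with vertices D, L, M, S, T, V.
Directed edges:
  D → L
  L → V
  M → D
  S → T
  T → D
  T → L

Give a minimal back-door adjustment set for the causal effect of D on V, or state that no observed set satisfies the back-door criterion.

desc(D)\{D}={L,V}; candidates ⊆ {M,S,T}.
size 0: {}; under {} D still reaches {L,M,S,T,V} ∋ V.
{T}: D⊥V given {T} in G with D→· removed — back-door holds.

D→V: minimal back-door set {T}.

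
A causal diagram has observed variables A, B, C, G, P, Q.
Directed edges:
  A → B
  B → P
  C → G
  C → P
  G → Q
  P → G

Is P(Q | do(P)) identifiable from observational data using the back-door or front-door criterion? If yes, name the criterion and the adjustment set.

desc(P)\{P}={G,Q}; candidates ⊆ {A,B,C}.
size 0: {}; under {} P still reaches {A,B,C,G,Q} ∋ Q.
{C}: P⊥Q given {C} in G with P→· removed — back-door holds.
P(Q|do(P)) = Σ_{C} P(Q|P,C)·P(C).

P(Q|do(P)): backdoor, adjust for {C}.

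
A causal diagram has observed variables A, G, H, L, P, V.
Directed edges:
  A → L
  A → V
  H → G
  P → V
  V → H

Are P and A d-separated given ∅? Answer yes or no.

Yes — P ⊥ A | ∅.

Bayes-Ball from P | ∅ reaches {G,H,V}.
A ∉ reach(P|∅) ⇒ P ⊥ A | ∅.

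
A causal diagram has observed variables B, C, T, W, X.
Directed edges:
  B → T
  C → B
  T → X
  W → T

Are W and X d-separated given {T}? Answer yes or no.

Yes — W ⊥ X | {T}.

Bayes-Ball from W | {T} reaches {B,C}.
X ∉ reach(W|{T}) ⇒ W ⊥ X | {T}.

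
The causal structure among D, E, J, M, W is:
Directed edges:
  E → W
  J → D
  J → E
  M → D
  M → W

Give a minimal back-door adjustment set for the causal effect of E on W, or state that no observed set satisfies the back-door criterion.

desc(E)\{E}={W}; candidates ⊆ {D,J,M}.
∅: E⊥W given ∅ in G with E→· removed — back-door holds.

E→W: minimal back-door set ∅.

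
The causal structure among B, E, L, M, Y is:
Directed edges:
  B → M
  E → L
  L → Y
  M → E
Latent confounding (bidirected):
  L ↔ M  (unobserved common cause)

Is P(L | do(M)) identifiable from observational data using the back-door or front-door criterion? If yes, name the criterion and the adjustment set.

desc(M)\{M}={E,L,Y}; candidates ⊆ {B}.
M↔L: latent back-door arc(s) into M.
size 0: {}; under {} M still reaches {B,L,Y} ∋ L.
size 1: {B}; under {B} M still reaches {L,Y} ∋ L.
M↔L cannot be blocked by any observed set — no back-door set.
{E}: (i) intercepts every directed M→L path; (ii) no back-door M→{E}; (iii) {M} blocks every back-door {E}→L. Front-door holds.
P(L|do(M)) = Σ_{E} P(E|M) Σ_{M'} P(L|E,M')P(M').

P(L|do(M)): frontdoor, adjust for {E}.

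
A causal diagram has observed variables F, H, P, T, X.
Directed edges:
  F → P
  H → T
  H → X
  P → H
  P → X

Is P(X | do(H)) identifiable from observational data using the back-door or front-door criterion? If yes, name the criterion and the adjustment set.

desc(H)\{H}={T,X}; candidates ⊆ {F,P}.
size 0: {}; under {} H still reaches {F,P,X} ∋ X.
{P}: H⊥X given {P} in G with H→· removed — back-door holds.
P(X|do(H)) = Σ_{P} P(X|H,P)·P(P).

P(X|do(H)): backdoor, adjust for {P}.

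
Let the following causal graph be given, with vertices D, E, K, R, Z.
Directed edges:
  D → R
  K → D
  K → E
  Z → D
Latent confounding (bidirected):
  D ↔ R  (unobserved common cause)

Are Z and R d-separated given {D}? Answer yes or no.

No — Z and R are d-connected given {D}.

Bayes-Ball from Z | {D} reaches {E,K,R}.
R ∈ reach(Z|{D}) ⇒ Z ⊥̸ R | {D}.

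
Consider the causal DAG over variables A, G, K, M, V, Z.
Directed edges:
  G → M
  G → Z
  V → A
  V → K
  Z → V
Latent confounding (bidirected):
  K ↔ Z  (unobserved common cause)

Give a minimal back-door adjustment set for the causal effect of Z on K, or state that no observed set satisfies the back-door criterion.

desc(Z)\{Z}={A,K,V}; candidates ⊆ {G,M}.
Z↔K: latent back-door arc(s) into Z.
size 0: {}; under {} Z still reaches {G,K,M} ∋ K.
size 1: {G}, {M}; under {G} Z still reaches {K} ∋ K.
size 2: {G,M}; under {G,M} Z still reaches {K} ∋ K.
Z↔K cannot be blocked by any observed set — no back-door set.

Z→K: no observed back-door set.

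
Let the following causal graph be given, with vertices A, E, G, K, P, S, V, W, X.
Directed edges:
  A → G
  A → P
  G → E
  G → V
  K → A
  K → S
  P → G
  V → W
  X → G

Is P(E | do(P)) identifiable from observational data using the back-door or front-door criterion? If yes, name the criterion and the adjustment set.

P(E|do(P)): backdoor, adjust for {A}.

desc(P)\{P}={E,G,V,W}; candidates ⊆ {A,K,S,X}.
size 0: {}; under {} P still reaches {A,E,G,K,S,V,W} ∋ E.
{A}: P⊥E given {A} in G with P→· removed — back-door holds.
P(E|do(P)) = Σ_{A} P(E|P,A)·P(A).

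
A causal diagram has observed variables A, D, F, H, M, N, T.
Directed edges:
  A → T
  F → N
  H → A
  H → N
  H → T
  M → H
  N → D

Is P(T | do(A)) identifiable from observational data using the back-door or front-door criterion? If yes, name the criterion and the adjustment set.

P(T|do(A)): backdoor, adjust for {H}.

desc(A)\{A}={T}; candidates ⊆ {D,F,H,M,N}.
size 0: {}; under {} A still reaches {D,H,M,N,T} ∋ T.
{H}: A⊥T given {H} in G with A→· removed — back-door holds.
P(T|do(A)) = Σ_{H} P(T|A,H)·P(H).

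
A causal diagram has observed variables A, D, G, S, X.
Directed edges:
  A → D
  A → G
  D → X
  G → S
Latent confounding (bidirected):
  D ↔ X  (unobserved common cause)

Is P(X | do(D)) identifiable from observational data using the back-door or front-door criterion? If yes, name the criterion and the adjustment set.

P(X|do(D)): not identifiable (no BD/FD set).

desc(D)\{D}={X}; candidates ⊆ {A,G,S}.
D↔X: latent back-door arc(s) into D.
size 0: {}; under {} D still reaches {A,G,S,X} ∋ X.
size 1: {A}, {G}, {S}; under {A} D still reaches {X} ∋ X.
size 2: {A,G}, {A,S}, {G,S}; under {A,G} D still reaches {X} ∋ X.
D↔X cannot be blocked by any observed set — no back-door set.
No mediator lies on a directed D→…→X path.
Neither criterion identifies P(X|do(D)) in this graph.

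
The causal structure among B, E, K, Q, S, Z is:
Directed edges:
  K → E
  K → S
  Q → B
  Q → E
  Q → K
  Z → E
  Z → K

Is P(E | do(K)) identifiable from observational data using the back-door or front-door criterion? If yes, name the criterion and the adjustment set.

desc(K)\{K}={E,S}; candidates ⊆ {B,Q,Z}.
size 0: {}; under {} K still reaches {B,E,Q,Z} ∋ E.
size 1: {B}, {Q}, {Z}; under {B} K still reaches {E,Q,Z} ∋ E.
{Q,Z}: K⊥E given {Q,Z} in G with K→· removed — back-door holds.
P(E|do(K)) = Σ_{Q,Z} P(E|K,Q,Z)·P(Q,Z).

P(E|do(K)): backdoor, adjust for {Q, Z}.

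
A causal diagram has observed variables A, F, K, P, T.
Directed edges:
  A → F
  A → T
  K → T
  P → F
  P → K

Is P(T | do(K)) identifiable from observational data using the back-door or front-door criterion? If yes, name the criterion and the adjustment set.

desc(K)\{K}={T}; candidates ⊆ {A,F,P}.
∅: K⊥T given ∅ in G with K→· removed — back-door holds.
P(T|do(K)) = P(T|K) — no adjustment needed.

P(T|do(K)): backdoor, adjust for ∅.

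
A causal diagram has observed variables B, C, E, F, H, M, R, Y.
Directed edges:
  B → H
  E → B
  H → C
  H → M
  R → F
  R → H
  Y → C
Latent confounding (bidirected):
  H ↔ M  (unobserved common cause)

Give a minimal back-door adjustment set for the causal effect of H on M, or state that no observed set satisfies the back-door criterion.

H→M: no observed back-door set.

desc(H)\{H}={C,M}; candidates ⊆ {B,E,F,R,Y}.
H↔M: latent back-door arc(s) into H.
size 0: {}; under {} H still reaches {B,E,F,M,R} ∋ M.
size 1: {B}, {E}, {F} …(+2); under {B} H still reaches {F,M,R} ∋ M.
size 2: {B,E}, {B,F}, {B,R} …(+7); under {B,E} H still reaches {F,M,R} ∋ M.
H↔M cannot be blocked by any observed set — no back-door set.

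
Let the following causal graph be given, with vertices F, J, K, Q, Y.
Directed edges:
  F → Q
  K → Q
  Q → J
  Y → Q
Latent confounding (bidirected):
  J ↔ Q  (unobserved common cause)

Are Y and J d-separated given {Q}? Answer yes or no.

No — Y and J are d-connected given {Q}.

Bayes-Ball from Y | {Q} reaches {F,J,K}.
J ∈ reach(Y|{Q}) ⇒ Y ⊥̸ J | {Q}.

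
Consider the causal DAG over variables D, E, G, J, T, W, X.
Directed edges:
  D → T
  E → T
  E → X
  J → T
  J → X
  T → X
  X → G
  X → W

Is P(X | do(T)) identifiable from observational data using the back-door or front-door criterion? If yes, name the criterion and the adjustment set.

desc(T)\{T}={G,W,X}; candidates ⊆ {D,E,J}.
size 0: {}; under {} T still reaches {D,E,G,J,W,X} ∋ X.
size 1: {D}, {E}, {J}; under {D} T still reaches {E,G,J,W,X} ∋ X.
{E,J}: T⊥X given {E,J} in G with T→· removed — back-door holds.
P(X|do(T)) = Σ_{E,J} P(X|T,E,J)·P(E,J).

P(X|do(T)): backdoor, adjust for {E, J}.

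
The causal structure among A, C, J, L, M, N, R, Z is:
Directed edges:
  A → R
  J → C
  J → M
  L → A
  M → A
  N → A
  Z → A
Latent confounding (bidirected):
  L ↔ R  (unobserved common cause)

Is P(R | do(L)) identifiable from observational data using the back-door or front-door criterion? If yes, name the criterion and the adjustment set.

P(R|do(L)): frontdoor, adjust for {A}.

desc(L)\{L}={A,R}; candidates ⊆ {C,J,M,N,Z}.
L↔R: latent back-door arc(s) into L.
size 0: {}; under {} L still reaches {R} ∋ R.
size 1: {C}, {J}, {M} …(+2); under {C} L still reaches {R} ∋ R.
size 2: {C,J}, {C,M}, {C,N} …(+7); under {C,J} L still reaches {R} ∋ R.
L↔R cannot be blocked by any observed set — no back-door set.
{A}: (i) intercepts every directed L→R path; (ii) no back-door L→{A}; (iii) {L} blocks every back-door {A}→R. Front-door holds.
P(R|do(L)) = Σ_{A} P(A|L) Σ_{L'} P(R|A,L')P(L').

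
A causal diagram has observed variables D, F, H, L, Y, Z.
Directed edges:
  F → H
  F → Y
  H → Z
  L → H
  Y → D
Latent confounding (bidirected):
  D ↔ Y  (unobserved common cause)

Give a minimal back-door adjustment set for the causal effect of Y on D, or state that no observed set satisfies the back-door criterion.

Y→D: no observed back-door set.

desc(Y)\{Y}={D}; candidates ⊆ {F,H,L,Z}.
Y↔D: latent back-door arc(s) into Y.
size 0: {}; under {} Y still reaches {D,F,H,Z} ∋ D.
size 1: {F}, {H}, {L} …(+1); under {F} Y still reaches {D} ∋ D.
size 2: {F,H}, {F,L}, {F,Z} …(+3); under {F,H} Y still reaches {D} ∋ D.
Y↔D cannot be blocked by any observed set — no back-door set.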